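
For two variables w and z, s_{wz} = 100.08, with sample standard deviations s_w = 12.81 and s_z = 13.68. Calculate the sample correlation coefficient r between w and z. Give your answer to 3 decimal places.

0.571

r = Cov(w,z) / (s_w · s_z) = 100.08 / (12.81 × 13.68)
  = 100.08 / 175.2408 ≈ 0.571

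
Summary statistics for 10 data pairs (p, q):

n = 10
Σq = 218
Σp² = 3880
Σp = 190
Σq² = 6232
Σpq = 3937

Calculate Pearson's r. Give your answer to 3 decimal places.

-0.324

r = (nΣpq − ΣpΣq) / √[(nΣp² − (Σp)²)(nΣq² − (Σq)²)]
Numerator: 10×3937 − 190×218 = -2050
Denominator: √[(38800 − 36100)(62320 − 47524)] = √[2700 × 14796] = 6320.5380
r = -2050 / 6320.5380 ≈ -0.324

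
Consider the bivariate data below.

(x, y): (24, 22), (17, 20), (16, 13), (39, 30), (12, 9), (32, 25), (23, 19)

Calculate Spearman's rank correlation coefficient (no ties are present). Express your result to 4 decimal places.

Rank x: 5, 3, 2, 7, 1, 6, 4
Rank y: 5, 4, 2, 7, 1, 6, 3
d = rank(x) − rank(y): 0, -1, 0, 0, 0, 0, 1; Σd² = 2
ρ = 1 − 6Σd² / [n(n²−1)] = 1 − 6×2 / (7×48) = 1 − 12/336 ≈ 0.9643

0.9643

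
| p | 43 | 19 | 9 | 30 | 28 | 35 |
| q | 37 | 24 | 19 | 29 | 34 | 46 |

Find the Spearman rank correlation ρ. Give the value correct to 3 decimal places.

Rank p: 6, 2, 1, 4, 3, 5
Rank q: 5, 2, 1, 3, 4, 6
d = rank(p) − rank(q): 1, 0, 0, 1, -1, -1; Σd² = 4
ρ = 1 − 6Σd² / [n(n²−1)] = 1 − 6×4 / (6×35) = 1 − 24/210 ≈ 0.886

0.886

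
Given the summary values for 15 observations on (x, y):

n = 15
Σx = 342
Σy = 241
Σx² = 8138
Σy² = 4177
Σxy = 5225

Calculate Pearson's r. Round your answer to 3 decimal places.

r = (nΣxy − ΣxΣy) / √[(nΣx² − (Σx)²)(nΣy² − (Σy)²)]
Numerator: 15×5225 − 342×241 = -4047
Denominator: √[(122070 − 116964)(62655 − 58081)] = √[5106 × 4574] = 4832.6850
r = -4047 / 4832.6850 ≈ -0.837

-0.837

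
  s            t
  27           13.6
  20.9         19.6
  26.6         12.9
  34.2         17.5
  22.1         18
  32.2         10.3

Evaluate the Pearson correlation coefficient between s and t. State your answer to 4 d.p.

n = 6, Σs = 163, Σt = 91.9, Σs² = 4568.26, Σt² = 1471.87, Σst = 2447.94
nΣst − ΣsΣt = 14687.64 − 14979.7 = -292.06
nΣs² − (Σs)² = 27409.56 − 26569 = 840.56; nΣt² − (Σt)² = 8831.22 − 8445.61 = 385.61
r = -292.06 / √(840.56 × 385.61) = -292.06 / 569.3227 ≈ -0.5130

-0.5130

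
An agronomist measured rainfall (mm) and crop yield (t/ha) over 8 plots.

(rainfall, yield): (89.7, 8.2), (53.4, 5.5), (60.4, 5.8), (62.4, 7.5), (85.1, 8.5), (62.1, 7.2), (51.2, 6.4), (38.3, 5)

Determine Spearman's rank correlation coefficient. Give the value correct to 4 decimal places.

Rank rainfall: 8, 3, 4, 6, 7, 5, 2, 1
Rank yield: 7, 2, 3, 6, 8, 5, 4, 1
d = rank(rainfall) − rank(yield): 1, 1, 1, 0, -1, 0, -2, 0; Σd² = 8
ρ = 1 − 6Σd² / [n(n²−1)] = 1 − 6×8 / (8×63) = 1 − 48/504 ≈ 0.9048

0.9048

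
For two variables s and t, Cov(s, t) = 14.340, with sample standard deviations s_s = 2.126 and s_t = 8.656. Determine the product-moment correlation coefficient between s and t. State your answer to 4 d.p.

r = Cov(s,t) / (s_s · s_t) = 14.340 / (2.126 × 8.656)
  = 14.340 / 18.4027 ≈ 0.7792

0.7792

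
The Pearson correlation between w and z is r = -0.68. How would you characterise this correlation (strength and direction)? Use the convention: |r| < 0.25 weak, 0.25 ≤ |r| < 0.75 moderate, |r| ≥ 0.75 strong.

moderate negative

r = -0.68 < 0 so the relationship is negative.
|r| = 0.68, which falls in the moderate range.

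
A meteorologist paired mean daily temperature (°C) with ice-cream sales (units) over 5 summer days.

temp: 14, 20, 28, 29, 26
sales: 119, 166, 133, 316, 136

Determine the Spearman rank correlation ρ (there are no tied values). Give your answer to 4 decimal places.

Rank temp: 1, 2, 4, 5, 3
Rank sales: 1, 4, 2, 5, 3
d = rank(temp) − rank(sales): 0, -2, 2, 0, 0; Σd² = 8
ρ = 1 − 6Σd² / [n(n²−1)] = 1 − 6×8 / (5×24) = 1 − 48/120 ≈ 0.6000

0.6000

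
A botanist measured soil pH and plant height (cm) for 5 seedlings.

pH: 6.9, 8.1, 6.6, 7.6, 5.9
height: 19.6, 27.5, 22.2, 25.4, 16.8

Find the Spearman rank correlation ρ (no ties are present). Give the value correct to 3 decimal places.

0.900

Rank pH: 3, 5, 2, 4, 1
Rank height: 2, 5, 3, 4, 1
d = rank(pH) − rank(height): 1, 0, -1, 0, 0; Σd² = 2
ρ = 1 − 6Σd² / [n(n²−1)] = 1 − 6×2 / (5×24) = 1 − 12/120 ≈ 0.900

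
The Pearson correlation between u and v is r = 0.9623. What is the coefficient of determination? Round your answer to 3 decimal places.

0.926

r² = (0.9623)² = 0.926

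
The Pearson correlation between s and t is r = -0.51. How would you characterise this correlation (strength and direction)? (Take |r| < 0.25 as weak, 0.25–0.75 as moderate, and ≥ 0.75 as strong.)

r = -0.51 < 0 so the relationship is negative.
|r| = 0.51, which falls in the moderate range.

moderate negative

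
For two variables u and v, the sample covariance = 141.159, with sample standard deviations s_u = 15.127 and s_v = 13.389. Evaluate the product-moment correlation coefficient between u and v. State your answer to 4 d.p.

r = Cov(u,v) / (s_u · s_v) = 141.159 / (15.127 × 13.389)
  = 141.159 / 202.5354 ≈ 0.6970

0.6970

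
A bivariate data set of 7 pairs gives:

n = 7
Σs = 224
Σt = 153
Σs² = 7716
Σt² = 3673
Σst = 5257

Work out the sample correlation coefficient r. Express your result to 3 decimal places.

r = (nΣst − ΣsΣt) / √[(nΣs² − (Σs)²)(nΣt² − (Σt)²)]
Numerator: 7×5257 − 224×153 = 2527
Denominator: √[(54012 − 50176)(25711 − 23409)] = √[3836 × 2302] = 2971.6110
r = 2527 / 2971.6110 ≈ 0.850

0.850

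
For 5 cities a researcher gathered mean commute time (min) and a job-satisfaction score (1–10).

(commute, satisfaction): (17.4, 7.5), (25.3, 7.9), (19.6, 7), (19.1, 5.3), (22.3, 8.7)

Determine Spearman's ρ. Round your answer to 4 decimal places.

0.6000

Rank commute: 1, 5, 3, 2, 4
Rank satisfaction: 3, 4, 2, 1, 5
d = rank(commute) − rank(satisfaction): -2, 1, 1, 1, -1; Σd² = 8
ρ = 1 − 6Σd² / [n(n²−1)] = 1 − 6×8 / (5×24) = 1 − 48/120 ≈ 0.6000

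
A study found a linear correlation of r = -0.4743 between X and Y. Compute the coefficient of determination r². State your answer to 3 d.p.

0.225

r² = (-0.4743)² = 0.225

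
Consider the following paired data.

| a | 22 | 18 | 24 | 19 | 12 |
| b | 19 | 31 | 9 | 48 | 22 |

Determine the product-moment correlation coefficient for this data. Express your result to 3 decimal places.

n = 5, Σa = 95, Σb = 129, Σa² = 1889, Σb² = 4191, Σab = 2368
nΣab − ΣaΣb = 11840 − 12255 = -415
nΣa² − (Σa)² = 9445 − 9025 = 420; nΣb² − (Σb)² = 20955 − 16641 = 4314
r = -415 / √(420 × 4314) = -415 / 1346.0609 ≈ -0.308

-0.308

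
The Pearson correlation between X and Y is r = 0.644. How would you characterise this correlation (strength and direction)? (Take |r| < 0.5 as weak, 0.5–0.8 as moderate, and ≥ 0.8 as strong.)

r = 0.644 > 0 so the relationship is positive.
|r| = 0.644, which falls in the moderate range.

moderate positive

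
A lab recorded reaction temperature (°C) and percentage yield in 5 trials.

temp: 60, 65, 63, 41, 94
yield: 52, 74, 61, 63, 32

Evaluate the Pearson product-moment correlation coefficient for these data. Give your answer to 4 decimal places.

n = 5, Σx = 323, Σy = 282, Σx² = 22311, Σy² = 16894, Σxy = 17364
nΣxy − ΣxΣy = 86820 − 91086 = -4266
nΣx² − (Σx)² = 111555 − 104329 = 7226; nΣy² − (Σy)² = 84470 − 79524 = 4946
r = -4266 / √(7226 × 4946) = -4266 / 5978.2770 ≈ -0.7136

-0.7136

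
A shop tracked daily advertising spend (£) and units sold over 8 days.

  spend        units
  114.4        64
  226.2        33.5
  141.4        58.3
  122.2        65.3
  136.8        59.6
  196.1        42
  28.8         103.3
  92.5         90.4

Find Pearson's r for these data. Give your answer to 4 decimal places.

-0.9701

n = 8, Σx = 1058.4, Σy = 516.4, Σx² = 165735.74, Σy² = 37040.44, Σxy = 58849.1
nΣxy − ΣxΣy = 470792.8 − 546557.76 = -75764.96
nΣx² − (Σx)² = 1325885.92 − 1120210.56 = 205675.36; nΣy² − (Σy)² = 296323.52 − 266668.96 = 29654.56
r = -75764.96 / √(205675.36 × 29654.56) = -75764.96 / 78097.4539 ≈ -0.9701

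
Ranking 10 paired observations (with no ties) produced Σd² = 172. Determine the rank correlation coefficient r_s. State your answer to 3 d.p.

ρ = 1 − 6Σd² / [n(n²−1)] = 1 − 6×172 / (10×99)
  = 1 − 1032/990 = 1 − 1.0424 ≈ -0.042

-0.042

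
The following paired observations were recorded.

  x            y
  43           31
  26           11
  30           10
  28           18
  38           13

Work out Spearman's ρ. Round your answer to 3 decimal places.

0.500

Rank x: 5, 1, 3, 2, 4
Rank y: 5, 2, 1, 4, 3
d = rank(x) − rank(y): 0, -1, 2, -2, 1; Σd² = 10
ρ = 1 − 6Σd² / [n(n²−1)] = 1 − 6×10 / (5×24) = 1 − 60/120 ≈ 0.500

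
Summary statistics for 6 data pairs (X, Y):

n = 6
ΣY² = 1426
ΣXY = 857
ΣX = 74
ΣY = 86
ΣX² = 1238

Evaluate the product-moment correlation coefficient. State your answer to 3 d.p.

r = (nΣXY − ΣXΣY) / √[(nΣX² − (ΣX)²)(nΣY² − (ΣY)²)]
Numerator: 6×857 − 74×86 = -1222
Denominator: √[(7428 − 5476)(8556 − 7396)] = √[1952 × 1160] = 1504.7658
r = -1222 / 1504.7658 ≈ -0.812

-0.812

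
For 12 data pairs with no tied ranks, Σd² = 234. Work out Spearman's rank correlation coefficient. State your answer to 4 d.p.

ρ = 1 − 6Σd² / [n(n²−1)] = 1 − 6×234 / (12×143)
  = 1 − 1404/1716 = 1 − 0.81818 ≈ 0.1818

0.1818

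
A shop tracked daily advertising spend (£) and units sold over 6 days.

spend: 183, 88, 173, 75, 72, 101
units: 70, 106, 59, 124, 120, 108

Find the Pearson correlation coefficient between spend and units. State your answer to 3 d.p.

-0.972

n = 6, Σx = 692, Σy = 587, Σx² = 92172, Σy² = 61057, Σxy = 61193
nΣxy − ΣxΣy = 367158 − 406204 = -39046
nΣx² − (Σx)² = 553032 − 478864 = 74168; nΣy² − (Σy)² = 366342 − 344569 = 21773
r = -39046 / √(74168 × 21773) = -39046 / 40185.3190 ≈ -0.972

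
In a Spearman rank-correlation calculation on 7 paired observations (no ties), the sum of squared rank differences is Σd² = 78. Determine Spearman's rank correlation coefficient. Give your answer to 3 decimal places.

-0.393

ρ = 1 − 6Σd² / [n(n²−1)] = 1 − 6×78 / (7×48)
  = 1 − 468/336 = 1 − 1.3929 ≈ -0.393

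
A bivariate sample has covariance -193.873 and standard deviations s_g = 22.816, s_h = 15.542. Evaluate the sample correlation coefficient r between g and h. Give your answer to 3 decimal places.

-0.547

r = Cov(g,h) / (s_g · s_h) = -193.873 / (22.816 × 15.542)
  = -193.873 / 354.6063 ≈ -0.547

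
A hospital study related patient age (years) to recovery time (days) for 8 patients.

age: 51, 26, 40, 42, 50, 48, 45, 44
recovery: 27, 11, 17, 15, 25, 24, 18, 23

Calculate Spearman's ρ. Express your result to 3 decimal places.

Rank age: 8, 1, 2, 3, 7, 6, 5, 4
Rank recovery: 8, 1, 3, 2, 7, 6, 4, 5
d = rank(age) − rank(recovery): 0, 0, -1, 1, 0, 0, 1, -1; Σd² = 4
ρ = 1 − 6Σd² / [n(n²−1)] = 1 − 6×4 / (8×63) = 1 − 24/504 ≈ 0.952

0.952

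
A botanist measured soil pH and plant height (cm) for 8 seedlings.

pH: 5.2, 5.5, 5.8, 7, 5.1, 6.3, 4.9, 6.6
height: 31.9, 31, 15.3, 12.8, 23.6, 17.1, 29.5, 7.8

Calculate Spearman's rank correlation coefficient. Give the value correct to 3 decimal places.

-0.762

Rank pH: 3, 4, 5, 8, 2, 6, 1, 7
Rank height: 8, 7, 3, 2, 5, 4, 6, 1
d = rank(pH) − rank(height): -5, -3, 2, 6, -3, 2, -5, 6; Σd² = 148
ρ = 1 − 6Σd² / [n(n²−1)] = 1 − 6×148 / (8×63) = 1 − 888/504 ≈ -0.762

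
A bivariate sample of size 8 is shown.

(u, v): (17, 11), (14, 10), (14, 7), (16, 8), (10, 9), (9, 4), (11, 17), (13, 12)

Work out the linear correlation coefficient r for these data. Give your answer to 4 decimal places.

n = 8, Σu = 104, Σv = 78, Σu² = 1408, Σv² = 864, Σuv = 1022
nΣuv − ΣuΣv = 8176 − 8112 = 64
nΣu² − (Σu)² = 11264 − 10816 = 448; nΣv² − (Σv)² = 6912 − 6084 = 828
r = 64 / √(448 × 828) = 64 / 609.0517 ≈ 0.1051

0.1051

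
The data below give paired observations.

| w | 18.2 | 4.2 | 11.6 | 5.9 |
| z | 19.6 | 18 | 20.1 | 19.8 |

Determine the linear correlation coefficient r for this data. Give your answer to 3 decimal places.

n = 4, Σw = 39.9, Σz = 77.5, Σw² = 518.25, Σz² = 1504.21, Σwz = 782.3
nΣwz − ΣwΣz = 3129.2 − 3092.25 = 36.95
nΣw² − (Σw)² = 2073 − 1592.01 = 480.99; nΣz² − (Σz)² = 6016.84 − 6006.25 = 10.59
r = 36.95 / √(480.99 × 10.59) = 36.95 / 71.3701 ≈ 0.518

0.518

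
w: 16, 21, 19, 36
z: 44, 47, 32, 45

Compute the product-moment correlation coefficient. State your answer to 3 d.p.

n = 4, Σw = 92, Σz = 168, Σw² = 2354, Σz² = 7194, Σwz = 3919
nΣwz − ΣwΣz = 15676 − 15456 = 220
nΣw² − (Σw)² = 9416 − 8464 = 952; nΣz² − (Σz)² = 28776 − 28224 = 552
r = 220 / √(952 × 552) = 220 / 724.9165 ≈ 0.303

0.303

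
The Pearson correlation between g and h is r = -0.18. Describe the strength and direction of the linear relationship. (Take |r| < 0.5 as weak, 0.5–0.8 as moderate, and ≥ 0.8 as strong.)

weak negative

r = -0.18 < 0 so the relationship is negative.
|r| = 0.18, which falls in the weak range.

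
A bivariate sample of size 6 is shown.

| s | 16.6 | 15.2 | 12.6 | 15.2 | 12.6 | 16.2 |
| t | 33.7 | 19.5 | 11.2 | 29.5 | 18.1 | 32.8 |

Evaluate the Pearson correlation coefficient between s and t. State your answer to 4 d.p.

n = 6, Σs = 88.4, Σt = 144.8, Σs² = 1317.6, Σt² = 3915.08, Σst = 2204.76
nΣst − ΣsΣt = 13228.56 − 12800.32 = 428.24
nΣs² − (Σs)² = 7905.6 − 7814.56 = 91.04; nΣt² − (Σt)² = 23490.48 − 20967.04 = 2523.44
r = 428.24 / √(91.04 × 2523.44) = 428.24 / 479.3057 ≈ 0.8935

0.8935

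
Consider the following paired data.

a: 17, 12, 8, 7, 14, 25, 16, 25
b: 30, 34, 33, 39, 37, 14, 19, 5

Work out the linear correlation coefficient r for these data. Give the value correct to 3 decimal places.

-0.885

n = 8, Σa = 124, Σb = 211, Σa² = 2248, Σb² = 6617, Σab = 2752
nΣab − ΣaΣb = 22016 − 26164 = -4148
nΣa² − (Σa)² = 17984 − 15376 = 2608; nΣb² − (Σb)² = 52936 − 44521 = 8415
r = -4148 / √(2608 × 8415) = -4148 / 4684.6900 ≈ -0.885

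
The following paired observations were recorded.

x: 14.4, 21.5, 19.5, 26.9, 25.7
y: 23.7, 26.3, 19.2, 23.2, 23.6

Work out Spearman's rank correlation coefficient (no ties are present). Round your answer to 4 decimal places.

-0.2000

Rank x: 1, 3, 2, 5, 4
Rank y: 4, 5, 1, 2, 3
d = rank(x) − rank(y): -3, -2, 1, 3, 1; Σd² = 24
ρ = 1 − 6Σd² / [n(n²−1)] = 1 − 6×24 / (5×24) = 1 − 144/120 ≈ -0.2000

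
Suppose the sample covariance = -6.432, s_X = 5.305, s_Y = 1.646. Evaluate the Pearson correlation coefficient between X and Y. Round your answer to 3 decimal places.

-0.737

r = Cov(X,Y) / (s_X · s_Y) = -6.432 / (5.305 × 1.646)
  = -6.432 / 8.7320 ≈ -0.737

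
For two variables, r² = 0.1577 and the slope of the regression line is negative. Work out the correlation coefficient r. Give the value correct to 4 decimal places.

-0.3971

|r| = √0.1577 = 0.3971
The association is negative, so r = −0.3971.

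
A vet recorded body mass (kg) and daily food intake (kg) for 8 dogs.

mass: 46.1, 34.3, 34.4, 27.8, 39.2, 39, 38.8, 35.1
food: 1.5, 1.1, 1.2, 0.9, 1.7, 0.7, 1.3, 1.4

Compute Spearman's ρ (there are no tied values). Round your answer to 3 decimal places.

Rank mass: 8, 2, 3, 1, 7, 6, 5, 4
Rank food: 7, 3, 4, 2, 8, 1, 5, 6
d = rank(mass) − rank(food): 1, -1, -1, -1, -1, 5, 0, -2; Σd² = 34
ρ = 1 − 6Σd² / [n(n²−1)] = 1 − 6×34 / (8×63) = 1 − 204/504 ≈ 0.595

0.595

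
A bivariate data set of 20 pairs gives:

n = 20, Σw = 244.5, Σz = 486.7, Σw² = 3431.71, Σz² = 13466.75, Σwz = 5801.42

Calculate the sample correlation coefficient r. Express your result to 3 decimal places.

r = (nΣwz − ΣwΣz) / √[(nΣw² − (Σw)²)(nΣz² − (Σz)²)]
Numerator: 20×5801.42 − 244.5×486.7 = -2969.75
Denominator: √[(68634.2 − 59780.25)(269335 − 236876.89)] = √[8853.95 × 32458.11] = 16952.3592
r = -2969.75 / 16952.3592 ≈ -0.175

-0.175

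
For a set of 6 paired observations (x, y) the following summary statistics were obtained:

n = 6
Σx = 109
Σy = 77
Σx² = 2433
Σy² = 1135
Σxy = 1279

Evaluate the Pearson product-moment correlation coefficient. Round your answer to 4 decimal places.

-0.4647

r = (nΣxy − ΣxΣy) / √[(nΣx² − (Σx)²)(nΣy² − (Σy)²)]
Numerator: 6×1279 − 109×77 = -719
Denominator: √[(14598 − 11881)(6810 − 5929)] = √[2717 × 881] = 1547.1513
r = -719 / 1547.1513 ≈ -0.4647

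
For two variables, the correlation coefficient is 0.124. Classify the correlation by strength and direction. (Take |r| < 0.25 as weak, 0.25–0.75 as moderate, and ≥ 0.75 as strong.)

r = 0.124 > 0 so the relationship is positive.
|r| = 0.124, which falls in the weak range.

weak positive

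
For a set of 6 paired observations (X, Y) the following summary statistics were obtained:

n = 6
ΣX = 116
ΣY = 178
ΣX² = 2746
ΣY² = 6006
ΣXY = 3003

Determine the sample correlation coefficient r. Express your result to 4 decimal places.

-0.7255

r = (nΣXY − ΣXΣY) / √[(nΣX² − (ΣX)²)(nΣY² − (ΣY)²)]
Numerator: 6×3003 − 116×178 = -2630
Denominator: √[(16476 − 13456)(36036 − 31684)] = √[3020 × 4352] = 3625.3331
r = -2630 / 3625.3331 ≈ -0.7255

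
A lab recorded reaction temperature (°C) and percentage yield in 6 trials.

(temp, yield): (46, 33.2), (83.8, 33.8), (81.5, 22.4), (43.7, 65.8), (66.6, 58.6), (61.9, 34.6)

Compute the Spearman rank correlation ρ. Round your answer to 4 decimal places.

Rank temp: 2, 6, 5, 1, 4, 3
Rank yield: 2, 3, 1, 6, 5, 4
d = rank(temp) − rank(yield): 0, 3, 4, -5, -1, -1; Σd² = 52
ρ = 1 − 6Σd² / [n(n²−1)] = 1 − 6×52 / (6×35) = 1 − 312/210 ≈ -0.4857

-0.4857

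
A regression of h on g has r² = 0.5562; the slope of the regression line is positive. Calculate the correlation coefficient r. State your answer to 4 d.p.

|r| = √0.5562 = 0.7458
The association is positive, so r = 0.7458.

0.7458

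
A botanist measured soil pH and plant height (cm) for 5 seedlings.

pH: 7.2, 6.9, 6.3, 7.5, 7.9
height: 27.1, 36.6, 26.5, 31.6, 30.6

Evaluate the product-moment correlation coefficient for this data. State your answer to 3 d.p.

0.220

n = 5, Σx = 35.8, Σy = 152.4, Σx² = 257.8, Σy² = 4711.14, Σxy = 1093.35
nΣxy − ΣxΣy = 5466.75 − 5455.92 = 10.83
nΣx² − (Σx)² = 1289 − 1281.64 = 7.36; nΣy² − (Σy)² = 23555.7 − 23225.76 = 329.94
r = 10.83 / √(7.36 × 329.94) = 10.83 / 49.2784 ≈ 0.220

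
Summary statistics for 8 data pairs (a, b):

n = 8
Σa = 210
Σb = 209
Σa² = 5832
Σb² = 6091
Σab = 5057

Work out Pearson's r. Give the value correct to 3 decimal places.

-0.956

r = (nΣab − ΣaΣb) / √[(nΣa² − (Σa)²)(nΣb² − (Σb)²)]
Numerator: 8×5057 − 210×209 = -3434
Denominator: √[(46656 − 44100)(48728 − 43681)] = √[2556 × 5047] = 3591.6754
r = -3434 / 3591.6754 ≈ -0.956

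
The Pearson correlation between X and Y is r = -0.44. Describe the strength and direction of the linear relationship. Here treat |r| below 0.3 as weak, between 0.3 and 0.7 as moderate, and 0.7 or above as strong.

r = -0.44 < 0 so the relationship is negative.
|r| = 0.44, which falls in the moderate range.

moderate negative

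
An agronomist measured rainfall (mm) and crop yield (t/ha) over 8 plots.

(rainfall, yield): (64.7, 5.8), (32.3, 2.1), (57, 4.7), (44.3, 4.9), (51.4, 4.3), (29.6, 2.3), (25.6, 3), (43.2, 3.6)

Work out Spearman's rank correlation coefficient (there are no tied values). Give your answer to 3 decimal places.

Rank rainfall: 8, 3, 7, 5, 6, 2, 1, 4
Rank yield: 8, 1, 6, 7, 5, 2, 3, 4
d = rank(rainfall) − rank(yield): 0, 2, 1, -2, 1, 0, -2, 0; Σd² = 14
ρ = 1 − 6Σd² / [n(n²−1)] = 1 − 6×14 / (8×63) = 1 − 84/504 ≈ 0.833

0.833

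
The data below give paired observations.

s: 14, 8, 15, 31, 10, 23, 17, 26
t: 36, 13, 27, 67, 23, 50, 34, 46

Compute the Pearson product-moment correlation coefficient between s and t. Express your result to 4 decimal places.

n = 8, Σs = 144, Σt = 296, Σs² = 3040, Σt² = 12984, Σst = 6244
nΣst − ΣsΣt = 49952 − 42624 = 7328
nΣs² − (Σs)² = 24320 − 20736 = 3584; nΣt² − (Σt)² = 103872 − 87616 = 16256
r = 7328 / √(3584 × 16256) = 7328 / 7632.9224 ≈ 0.9601

0.9601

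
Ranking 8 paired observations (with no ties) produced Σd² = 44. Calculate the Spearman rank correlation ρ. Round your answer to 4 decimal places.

0.4762

ρ = 1 − 6Σd² / [n(n²−1)] = 1 − 6×44 / (8×63)
  = 1 − 264/504 = 1 − 0.52381 ≈ 0.4762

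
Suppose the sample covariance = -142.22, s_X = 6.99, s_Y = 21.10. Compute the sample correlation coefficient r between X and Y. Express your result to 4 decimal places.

r = Cov(X,Y) / (s_X · s_Y) = -142.22 / (6.99 × 21.10)
  = -142.22 / 147.4890 ≈ -0.9643

-0.9643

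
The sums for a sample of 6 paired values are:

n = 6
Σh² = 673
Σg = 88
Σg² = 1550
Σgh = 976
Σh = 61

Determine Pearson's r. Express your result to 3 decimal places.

r = (nΣgh − ΣgΣh) / √[(nΣg² − (Σg)²)(nΣh² − (Σh)²)]
Numerator: 6×976 − 88×61 = 488
Denominator: √[(9300 − 7744)(4038 − 3721)] = √[1556 × 317] = 702.3190
r = 488 / 702.3190 ≈ 0.695

0.695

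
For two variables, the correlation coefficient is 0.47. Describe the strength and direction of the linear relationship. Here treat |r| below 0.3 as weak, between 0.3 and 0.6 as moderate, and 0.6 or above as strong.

moderate positive

r = 0.47 > 0 so the relationship is positive.
|r| = 0.47, which falls in the moderate range.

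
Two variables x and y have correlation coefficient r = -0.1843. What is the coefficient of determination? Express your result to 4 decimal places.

0.0340

r² = (-0.1843)² = 0.0340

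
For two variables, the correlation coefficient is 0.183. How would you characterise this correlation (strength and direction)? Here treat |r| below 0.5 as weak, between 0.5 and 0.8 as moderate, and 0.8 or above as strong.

r = 0.183 > 0 so the relationship is positive.
|r| = 0.183, which falls in the weak range.

weak positive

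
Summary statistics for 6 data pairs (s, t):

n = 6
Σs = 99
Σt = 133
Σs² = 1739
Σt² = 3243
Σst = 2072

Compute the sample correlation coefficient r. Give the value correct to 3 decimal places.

-0.695

r = (nΣst − ΣsΣt) / √[(nΣs² − (Σs)²)(nΣt² − (Σt)²)]
Numerator: 6×2072 − 99×133 = -735
Denominator: √[(10434 − 9801)(19458 − 17689)] = √[633 × 1769] = 1058.1952
r = -735 / 1058.1952 ≈ -0.695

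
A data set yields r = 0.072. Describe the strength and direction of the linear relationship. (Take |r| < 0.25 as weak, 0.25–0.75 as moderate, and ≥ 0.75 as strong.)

r = 0.072 > 0 so the relationship is positive.
|r| = 0.072, which falls in the weak range.

weak positive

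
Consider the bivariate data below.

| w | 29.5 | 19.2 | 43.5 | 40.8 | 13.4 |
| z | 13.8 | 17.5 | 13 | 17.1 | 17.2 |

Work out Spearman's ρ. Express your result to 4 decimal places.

-0.8000

Rank w: 3, 2, 5, 4, 1
Rank z: 2, 5, 1, 3, 4
d = rank(w) − rank(z): 1, -3, 4, 1, -3; Σd² = 36
ρ = 1 − 6Σd² / [n(n²−1)] = 1 − 6×36 / (5×24) = 1 − 216/120 ≈ -0.8000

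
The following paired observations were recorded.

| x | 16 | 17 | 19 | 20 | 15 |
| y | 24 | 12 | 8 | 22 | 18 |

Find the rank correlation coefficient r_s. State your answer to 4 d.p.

Rank x: 2, 3, 4, 5, 1
Rank y: 5, 2, 1, 4, 3
d = rank(x) − rank(y): -3, 1, 3, 1, -2; Σd² = 24
ρ = 1 − 6Σd² / [n(n²−1)] = 1 − 6×24 / (5×24) = 1 − 144/120 ≈ -0.2000

-0.2000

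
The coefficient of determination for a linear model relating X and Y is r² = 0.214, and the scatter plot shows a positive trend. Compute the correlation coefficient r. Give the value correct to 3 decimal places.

0.463

|r| = √0.214 = 0.463
The association is positive, so r = 0.463.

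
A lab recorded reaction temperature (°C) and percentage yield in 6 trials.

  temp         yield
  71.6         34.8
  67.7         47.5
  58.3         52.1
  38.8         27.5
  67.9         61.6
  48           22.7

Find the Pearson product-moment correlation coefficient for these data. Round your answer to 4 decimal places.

n = 6, Σx = 352.3, Σy = 246.2, Σx² = 21528.59, Σy² = 11247.8, Σxy = 15084.1
nΣxy − ΣxΣy = 90504.6 − 86736.26 = 3768.34
nΣx² − (Σx)² = 129171.54 − 124115.29 = 5056.25; nΣy² − (Σy)² = 67486.8 − 60614.44 = 6872.36
r = 3768.34 / √(5056.25 × 6872.36) = 3768.34 / 5894.7748 ≈ 0.6393

0.6393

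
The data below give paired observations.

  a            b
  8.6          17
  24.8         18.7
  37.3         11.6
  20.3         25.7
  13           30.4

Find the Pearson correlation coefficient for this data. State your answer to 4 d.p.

-0.5780

n = 5, Σa = 104, Σb = 103.4, Σa² = 2661.38, Σb² = 2357.9, Σab = 1959.55
nΣab − ΣaΣb = 9797.75 − 10753.6 = -955.85
nΣa² − (Σa)² = 13306.9 − 10816 = 2490.9; nΣb² − (Σb)² = 11789.5 − 10691.56 = 1097.94
r = -955.85 / √(2490.9 × 1097.94) = -955.85 / 1653.7408 ≈ -0.5780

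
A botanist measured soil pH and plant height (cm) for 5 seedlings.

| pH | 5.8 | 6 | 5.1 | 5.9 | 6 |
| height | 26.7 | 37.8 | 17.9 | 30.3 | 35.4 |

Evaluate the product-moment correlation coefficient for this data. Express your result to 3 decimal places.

n = 5, Σx = 28.8, Σy = 148.1, Σx² = 166.46, Σy² = 4633.39, Σxy = 864.12
nΣxy − ΣxΣy = 4320.6 − 4265.28 = 55.32
nΣx² − (Σx)² = 832.3 − 829.44 = 2.86; nΣy² − (Σy)² = 23166.95 − 21933.61 = 1233.34
r = 55.32 / √(2.86 × 1233.34) = 55.32 / 59.3915 ≈ 0.931

0.931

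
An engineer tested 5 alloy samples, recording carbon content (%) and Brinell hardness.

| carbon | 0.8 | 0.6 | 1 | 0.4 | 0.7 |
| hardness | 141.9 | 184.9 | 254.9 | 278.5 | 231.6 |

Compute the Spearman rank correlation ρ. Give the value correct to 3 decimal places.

Rank carbon: 4, 2, 5, 1, 3
Rank hardness: 1, 2, 4, 5, 3
d = rank(carbon) − rank(hardness): 3, 0, 1, -4, 0; Σd² = 26
ρ = 1 − 6Σd² / [n(n²−1)] = 1 − 6×26 / (5×24) = 1 − 156/120 ≈ -0.300

-0.300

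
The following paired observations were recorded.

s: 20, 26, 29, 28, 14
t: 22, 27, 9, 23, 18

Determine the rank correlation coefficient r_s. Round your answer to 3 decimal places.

-0.100

Rank s: 2, 3, 5, 4, 1
Rank t: 3, 5, 1, 4, 2
d = rank(s) − rank(t): -1, -2, 4, 0, -1; Σd² = 22
ρ = 1 − 6Σd² / [n(n²−1)] = 1 − 6×22 / (5×24) = 1 − 132/120 ≈ -0.100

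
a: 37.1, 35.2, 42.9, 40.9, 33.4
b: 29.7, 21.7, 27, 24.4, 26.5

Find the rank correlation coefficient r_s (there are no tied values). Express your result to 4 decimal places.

Rank a: 3, 2, 5, 4, 1
Rank b: 5, 1, 4, 2, 3
d = rank(a) − rank(b): -2, 1, 1, 2, -2; Σd² = 14
ρ = 1 − 6Σd² / [n(n²−1)] = 1 − 6×14 / (5×24) = 1 − 84/120 ≈ 0.3000

0.3000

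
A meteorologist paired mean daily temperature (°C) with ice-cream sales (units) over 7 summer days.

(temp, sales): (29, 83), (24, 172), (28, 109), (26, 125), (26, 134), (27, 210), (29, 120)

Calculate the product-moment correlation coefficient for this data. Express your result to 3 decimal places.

-0.562

n = 7, Σx = 189, Σy = 953, Σx² = 5123, Σy² = 140435, Σxy = 25471
nΣxy − ΣxΣy = 178297 − 180117 = -1820
nΣx² − (Σx)² = 35861 − 35721 = 140; nΣy² − (Σy)² = 983045 − 908209 = 74836
r = -1820 / √(140 × 74836) = -1820 / 3236.8256 ≈ -0.562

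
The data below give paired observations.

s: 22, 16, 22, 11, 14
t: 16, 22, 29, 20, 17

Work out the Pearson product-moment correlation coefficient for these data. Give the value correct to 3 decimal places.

n = 5, Σs = 85, Σt = 104, Σs² = 1541, Σt² = 2270, Σst = 1800
nΣst − ΣsΣt = 9000 − 8840 = 160
nΣs² − (Σs)² = 7705 − 7225 = 480; nΣt² − (Σt)² = 11350 − 10816 = 534
r = 160 / √(480 × 534) = 160 / 506.2806 ≈ 0.316

0.316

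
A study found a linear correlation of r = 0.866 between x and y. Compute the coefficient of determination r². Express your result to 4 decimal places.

r² = (0.866)² = 0.7500

0.7500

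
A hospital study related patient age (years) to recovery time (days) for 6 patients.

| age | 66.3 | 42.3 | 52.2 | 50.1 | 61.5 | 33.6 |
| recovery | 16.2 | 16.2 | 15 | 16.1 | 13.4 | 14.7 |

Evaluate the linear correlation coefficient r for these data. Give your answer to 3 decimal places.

n = 6, Σx = 306, Σy = 91.6, Σx² = 16331.04, Σy² = 1404.74, Σxy = 4666.95
nΣxy − ΣxΣy = 28001.7 − 28029.6 = -27.9
nΣx² − (Σx)² = 97986.24 − 93636 = 4350.24; nΣy² − (Σy)² = 8428.44 − 8390.56 = 37.88
r = -27.9 / √(4350.24 × 37.88) = -27.9 / 405.9398 ≈ -0.069

-0.069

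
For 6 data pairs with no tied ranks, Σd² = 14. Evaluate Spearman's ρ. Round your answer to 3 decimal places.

0.600

ρ = 1 − 6Σd² / [n(n²−1)] = 1 − 6×14 / (6×35)
  = 1 − 84/210 = 1 − 0.4000 ≈ 0.600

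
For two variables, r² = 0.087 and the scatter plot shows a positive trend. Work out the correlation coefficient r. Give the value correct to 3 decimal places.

|r| = √0.087 = 0.295
The association is positive, so r = 0.295.

0.295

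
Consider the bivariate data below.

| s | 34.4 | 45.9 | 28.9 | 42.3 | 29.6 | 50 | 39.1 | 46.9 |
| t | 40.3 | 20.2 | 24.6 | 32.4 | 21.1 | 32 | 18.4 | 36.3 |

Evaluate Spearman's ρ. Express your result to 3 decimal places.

Rank s: 3, 6, 1, 5, 2, 8, 4, 7
Rank t: 8, 2, 4, 6, 3, 5, 1, 7
d = rank(s) − rank(t): -5, 4, -3, -1, -1, 3, 3, 0; Σd² = 70
ρ = 1 − 6Σd² / [n(n²−1)] = 1 − 6×70 / (8×63) = 1 − 420/504 ≈ 0.167

0.167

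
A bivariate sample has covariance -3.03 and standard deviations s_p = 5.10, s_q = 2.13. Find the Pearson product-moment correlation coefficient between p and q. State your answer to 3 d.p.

-0.279

r = Cov(p,q) / (s_p · s_q) = -3.03 / (5.10 × 2.13)
  = -3.03 / 10.8630 ≈ -0.279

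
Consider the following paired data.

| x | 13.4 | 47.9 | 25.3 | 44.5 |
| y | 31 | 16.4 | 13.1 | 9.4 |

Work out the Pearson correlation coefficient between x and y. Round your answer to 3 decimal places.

n = 4, Σx = 131.1, Σy = 69.9, Σx² = 5094.31, Σy² = 1489.93, Σxy = 1950.69
nΣxy − ΣxΣy = 7802.76 − 9163.89 = -1361.13
nΣx² − (Σx)² = 20377.24 − 17187.21 = 3190.03; nΣy² − (Σy)² = 5959.72 − 4886.01 = 1073.71
r = -1361.13 / √(3190.03 × 1073.71) = -1361.13 / 1850.7207 ≈ -0.735

-0.735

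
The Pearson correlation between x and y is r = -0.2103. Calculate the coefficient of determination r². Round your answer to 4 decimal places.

0.0442

r² = (-0.2103)² = 0.0442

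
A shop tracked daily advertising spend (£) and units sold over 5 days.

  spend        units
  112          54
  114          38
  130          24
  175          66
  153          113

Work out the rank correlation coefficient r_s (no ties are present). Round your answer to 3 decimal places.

Rank spend: 1, 2, 3, 5, 4
Rank units: 3, 2, 1, 4, 5
d = rank(spend) − rank(units): -2, 0, 2, 1, -1; Σd² = 10
ρ = 1 − 6Σd² / [n(n²−1)] = 1 − 6×10 / (5×24) = 1 − 60/120 ≈ 0.500

0.500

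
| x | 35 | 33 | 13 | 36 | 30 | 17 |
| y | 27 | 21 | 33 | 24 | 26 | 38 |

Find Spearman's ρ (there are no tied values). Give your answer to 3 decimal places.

Rank x: 5, 4, 1, 6, 3, 2
Rank y: 4, 1, 5, 2, 3, 6
d = rank(x) − rank(y): 1, 3, -4, 4, 0, -4; Σd² = 58
ρ = 1 − 6Σd² / [n(n²−1)] = 1 − 6×58 / (6×35) = 1 − 348/210 ≈ -0.657

-0.657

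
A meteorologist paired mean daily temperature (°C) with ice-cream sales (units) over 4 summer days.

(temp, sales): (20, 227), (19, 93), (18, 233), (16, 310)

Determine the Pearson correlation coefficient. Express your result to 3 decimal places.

-0.625

n = 4, Σx = 73, Σy = 863, Σx² = 1341, Σy² = 210567, Σxy = 15461
nΣxy − ΣxΣy = 61844 − 62999 = -1155
nΣx² − (Σx)² = 5364 − 5329 = 35; nΣy² − (Σy)² = 842268 − 744769 = 97499
r = -1155 / √(35 × 97499) = -1155 / 1847.2858 ≈ -0.625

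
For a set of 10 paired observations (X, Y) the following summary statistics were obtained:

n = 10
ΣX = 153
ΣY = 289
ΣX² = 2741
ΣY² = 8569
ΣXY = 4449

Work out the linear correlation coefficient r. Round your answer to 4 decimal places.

r = (nΣXY − ΣXΣY) / √[(nΣX² − (ΣX)²)(nΣY² − (ΣY)²)]
Numerator: 10×4449 − 153×289 = 273
Denominator: √[(27410 − 23409)(85690 − 83521)] = √[4001 × 2169] = 2945.8732
r = 273 / 2945.8732 ≈ 0.0927

0.0927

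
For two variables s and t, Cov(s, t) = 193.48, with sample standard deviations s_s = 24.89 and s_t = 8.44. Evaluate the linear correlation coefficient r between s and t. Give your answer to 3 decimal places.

0.921

r = Cov(s,t) / (s_s · s_t) = 193.48 / (24.89 × 8.44)
  = 193.48 / 210.0716 ≈ 0.921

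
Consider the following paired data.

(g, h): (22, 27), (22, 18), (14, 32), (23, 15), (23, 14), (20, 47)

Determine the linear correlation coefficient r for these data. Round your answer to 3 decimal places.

-0.535

n = 6, Σg = 124, Σh = 153, Σg² = 2622, Σh² = 4707, Σgh = 3045
nΣgh − ΣgΣh = 18270 − 18972 = -702
nΣg² − (Σg)² = 15732 − 15376 = 356; nΣh² − (Σh)² = 28242 − 23409 = 4833
r = -702 / √(356 × 4833) = -702 / 1311.6966 ≈ -0.535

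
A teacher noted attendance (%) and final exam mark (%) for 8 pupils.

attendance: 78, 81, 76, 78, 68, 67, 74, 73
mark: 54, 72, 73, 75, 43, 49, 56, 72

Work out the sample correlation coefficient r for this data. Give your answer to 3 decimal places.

0.706

n = 8, Σx = 595, Σy = 494, Σx² = 44423, Σy² = 31624, Σxy = 37049
nΣxy − ΣxΣy = 296392 − 293930 = 2462
nΣx² − (Σx)² = 355384 − 354025 = 1359; nΣy² − (Σy)² = 252992 − 244036 = 8956
r = 2462 / √(1359 × 8956) = 2462 / 3488.7253 ≈ 0.706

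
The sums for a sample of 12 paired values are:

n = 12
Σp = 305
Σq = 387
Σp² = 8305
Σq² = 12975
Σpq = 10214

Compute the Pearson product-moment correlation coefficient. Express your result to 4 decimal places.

r = (nΣpq − ΣpΣq) / √[(nΣp² − (Σp)²)(nΣq² − (Σq)²)]
Numerator: 12×10214 − 305×387 = 4533
Denominator: √[(99660 − 93025)(155700 − 149769)] = √[6635 × 5931] = 6273.1320
r = 4533 / 6273.1320 ≈ 0.7226

0.7226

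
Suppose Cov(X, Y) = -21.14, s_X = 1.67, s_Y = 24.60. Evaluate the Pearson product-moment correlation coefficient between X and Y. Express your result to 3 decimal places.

r = Cov(X,Y) / (s_X · s_Y) = -21.14 / (1.67 × 24.60)
  = -21.14 / 41.0820 ≈ -0.515

-0.515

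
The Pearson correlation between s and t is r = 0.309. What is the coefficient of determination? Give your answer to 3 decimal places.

0.095

r² = (0.309)² = 0.095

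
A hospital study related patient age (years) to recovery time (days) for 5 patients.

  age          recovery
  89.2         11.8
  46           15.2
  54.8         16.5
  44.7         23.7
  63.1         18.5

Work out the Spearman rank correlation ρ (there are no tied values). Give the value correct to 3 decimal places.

Rank age: 5, 2, 3, 1, 4
Rank recovery: 1, 2, 3, 5, 4
d = rank(age) − rank(recovery): 4, 0, 0, -4, 0; Σd² = 32
ρ = 1 − 6Σd² / [n(n²−1)] = 1 − 6×32 / (5×24) = 1 − 192/120 ≈ -0.600

-0.600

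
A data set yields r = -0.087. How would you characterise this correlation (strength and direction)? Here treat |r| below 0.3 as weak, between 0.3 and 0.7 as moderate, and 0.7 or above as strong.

r = -0.087 < 0 so the relationship is negative.
|r| = 0.087, which falls in the weak range.

weak negative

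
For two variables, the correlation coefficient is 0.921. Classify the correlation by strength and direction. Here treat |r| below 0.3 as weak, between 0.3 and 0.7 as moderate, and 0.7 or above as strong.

r = 0.921 > 0 so the relationship is positive.
|r| = 0.921, which falls in the strong range.

strong positive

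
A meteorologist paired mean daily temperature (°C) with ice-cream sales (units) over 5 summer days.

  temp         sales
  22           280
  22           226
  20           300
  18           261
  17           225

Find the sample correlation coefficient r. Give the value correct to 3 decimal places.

n = 5, Σx = 99, Σy = 1292, Σx² = 1981, Σy² = 338222, Σxy = 25655
nΣxy − ΣxΣy = 128275 − 127908 = 367
nΣx² − (Σx)² = 9905 − 9801 = 104; nΣy² − (Σy)² = 1691110 − 1669264 = 21846
r = 367 / √(104 × 21846) = 367 / 1507.3102 ≈ 0.243

0.243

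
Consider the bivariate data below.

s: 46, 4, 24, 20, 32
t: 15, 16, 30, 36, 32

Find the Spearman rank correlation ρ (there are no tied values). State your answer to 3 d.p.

Rank s: 5, 1, 3, 2, 4
Rank t: 1, 2, 3, 5, 4
d = rank(s) − rank(t): 4, -1, 0, -3, 0; Σd² = 26
ρ = 1 − 6Σd² / [n(n²−1)] = 1 − 6×26 / (5×24) = 1 − 156/120 ≈ -0.300

-0.300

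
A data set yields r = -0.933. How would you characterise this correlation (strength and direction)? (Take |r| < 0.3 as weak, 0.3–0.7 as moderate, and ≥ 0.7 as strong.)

strong negative

r = -0.933 < 0 so the relationship is negative.
|r| = 0.933, which falls in the strong range.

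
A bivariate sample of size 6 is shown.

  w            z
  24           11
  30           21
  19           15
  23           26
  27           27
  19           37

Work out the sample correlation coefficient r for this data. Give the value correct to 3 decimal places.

-0.164

n = 6, Σw = 142, Σz = 137, Σw² = 3456, Σz² = 3561, Σwz = 3209
nΣwz − ΣwΣz = 19254 − 19454 = -200
nΣw² − (Σw)² = 20736 − 20164 = 572; nΣz² − (Σz)² = 21366 − 18769 = 2597
r = -200 / √(572 × 2597) = -200 / 1218.8043 ≈ -0.164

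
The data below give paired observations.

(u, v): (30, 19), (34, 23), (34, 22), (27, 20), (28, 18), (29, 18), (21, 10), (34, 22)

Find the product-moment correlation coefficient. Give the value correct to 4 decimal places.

n = 8, Σu = 237, Σv = 152, Σu² = 7163, Σv² = 3006, Σuv = 4624
nΣuv − ΣuΣv = 36992 − 36024 = 968
nΣu² − (Σu)² = 57304 − 56169 = 1135; nΣv² − (Σv)² = 24048 − 23104 = 944
r = 968 / √(1135 × 944) = 968 / 1035.1039 ≈ 0.9352

0.9352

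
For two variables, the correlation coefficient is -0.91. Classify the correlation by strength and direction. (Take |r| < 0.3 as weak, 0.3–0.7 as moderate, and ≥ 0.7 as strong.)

strong negative

r = -0.91 < 0 so the relationship is negative.
|r| = 0.91, which falls in the strong range.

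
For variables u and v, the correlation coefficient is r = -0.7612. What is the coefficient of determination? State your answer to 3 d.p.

r² = (-0.7612)² = 0.579

0.579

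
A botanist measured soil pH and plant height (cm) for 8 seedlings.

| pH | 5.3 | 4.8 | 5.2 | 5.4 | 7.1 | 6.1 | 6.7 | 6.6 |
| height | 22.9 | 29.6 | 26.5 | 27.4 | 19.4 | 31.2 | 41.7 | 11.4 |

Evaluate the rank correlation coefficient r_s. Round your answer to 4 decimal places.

-0.1429

Rank pH: 3, 1, 2, 4, 8, 5, 7, 6
Rank height: 3, 6, 4, 5, 2, 7, 8, 1
d = rank(pH) − rank(height): 0, -5, -2, -1, 6, -2, -1, 5; Σd² = 96
ρ = 1 − 6Σd² / [n(n²−1)] = 1 − 6×96 / (8×63) = 1 − 576/504 ≈ -0.1429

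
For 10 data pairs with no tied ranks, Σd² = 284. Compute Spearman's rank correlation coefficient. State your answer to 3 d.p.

ρ = 1 − 6Σd² / [n(n²−1)] = 1 − 6×284 / (10×99)
  = 1 − 1704/990 = 1 − 1.7212 ≈ -0.721

-0.721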